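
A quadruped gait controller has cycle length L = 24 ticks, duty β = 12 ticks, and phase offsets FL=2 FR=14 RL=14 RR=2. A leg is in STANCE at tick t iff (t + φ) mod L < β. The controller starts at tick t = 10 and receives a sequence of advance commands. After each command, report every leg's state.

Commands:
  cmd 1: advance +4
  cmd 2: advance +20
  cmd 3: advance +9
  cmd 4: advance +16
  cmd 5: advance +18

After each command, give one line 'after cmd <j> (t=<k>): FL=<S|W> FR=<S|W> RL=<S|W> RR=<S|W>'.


after cmd 1 (t=14): FL=W FR=S RL=S RR=W
after cmd 2 (t=34): FL=W FR=S RL=S RR=W
after cmd 3 (t=43): FL=W FR=S RL=S RR=W
after cmd 4 (t=59): FL=W FR=S RL=S RR=W
after cmd 5 (t=77): FL=S FR=W RL=W RR=S

start t=10: FL=W FR=S RL=S RR=W
cmd 1: advance +4 → t=14, phase=(16,4,4,16) → FL=W FR=S RL=S RR=W
cmd 2: advance +20 → t=34, phase=(12,0,0,12) → FL=W FR=S RL=S RR=W
cmd 3: advance +9 → t=43, phase=(21,9,9,21) → FL=W FR=S RL=S RR=W
cmd 4: advance +16 → t=59, phase=(13,1,1,13) → FL=W FR=S RL=S RR=W
cmd 5: advance +18 → t=77, phase=(7,19,19,7) → FL=S FR=W RL=W RR=S


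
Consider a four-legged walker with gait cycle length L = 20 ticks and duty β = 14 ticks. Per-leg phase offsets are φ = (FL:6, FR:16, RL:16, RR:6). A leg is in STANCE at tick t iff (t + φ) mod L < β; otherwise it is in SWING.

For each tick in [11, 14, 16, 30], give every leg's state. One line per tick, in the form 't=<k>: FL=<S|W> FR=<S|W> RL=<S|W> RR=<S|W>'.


t=11: phase=(17,7,7,17) vs β=14 → FL=W FR=S RL=S RR=W
t=14: phase=(0,10,10,0) vs β=14 → FL=S FR=S RL=S RR=S
t=16: phase=(2,12,12,2) vs β=14 → FL=S FR=S RL=S RR=S
t=30: phase=(16,6,6,16) vs β=14 → FL=W FR=S RL=S RR=W

t=11: FL=W FR=S RL=S RR=W
t=14: FL=S FR=S RL=S RR=S
t=16: FL=S FR=S RL=S RR=S
t=30: FL=W FR=S RL=S RR=W


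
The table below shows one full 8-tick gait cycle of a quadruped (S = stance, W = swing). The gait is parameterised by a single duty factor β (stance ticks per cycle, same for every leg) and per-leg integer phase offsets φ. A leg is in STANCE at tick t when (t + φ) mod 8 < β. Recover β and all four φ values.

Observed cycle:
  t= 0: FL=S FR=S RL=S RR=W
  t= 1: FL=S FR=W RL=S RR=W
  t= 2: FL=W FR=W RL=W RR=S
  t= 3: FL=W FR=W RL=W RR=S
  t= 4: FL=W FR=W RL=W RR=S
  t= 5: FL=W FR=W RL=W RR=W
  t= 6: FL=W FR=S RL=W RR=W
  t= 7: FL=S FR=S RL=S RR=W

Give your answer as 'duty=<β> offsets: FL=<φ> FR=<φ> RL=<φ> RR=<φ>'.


duty=3 offsets: FL=1 FR=2 RL=1 RR=6

duty β = stance ticks per leg = 3
FL: stance ticks = 3; W→S at t=7 → φ=1
FR: stance ticks = 3; W→S at t=6 → φ=2
RL: stance ticks = 3; W→S at t=7 → φ=1
RR: stance ticks = 3; W→S at t=2 → φ=6


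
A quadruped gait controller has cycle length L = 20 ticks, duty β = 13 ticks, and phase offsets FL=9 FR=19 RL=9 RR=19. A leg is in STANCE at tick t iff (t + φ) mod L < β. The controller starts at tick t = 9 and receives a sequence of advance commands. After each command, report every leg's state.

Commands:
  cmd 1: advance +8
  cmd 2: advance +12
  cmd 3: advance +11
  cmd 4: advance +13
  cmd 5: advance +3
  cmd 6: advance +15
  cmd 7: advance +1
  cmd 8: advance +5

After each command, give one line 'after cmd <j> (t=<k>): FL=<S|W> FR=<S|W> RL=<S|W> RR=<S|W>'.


start t=9: FL=W FR=S RL=W RR=S
cmd 1: advance +8 → t=17, phase=(6,16,6,16) → FL=S FR=W RL=S RR=W
cmd 2: advance +12 → t=29, phase=(18,8,18,8) → FL=W FR=S RL=W RR=S
cmd 3: advance +11 → t=40, phase=(9,19,9,19) → FL=S FR=W RL=S RR=W
cmd 4: advance +13 → t=53, phase=(2,12,2,12) → FL=S FR=S RL=S RR=S
cmd 5: advance +3 → t=56, phase=(5,15,5,15) → FL=S FR=W RL=S RR=W
cmd 6: advance +15 → t=71, phase=(0,10,0,10) → FL=S FR=S RL=S RR=S
cmd 7: advance +1 → t=72, phase=(1,11,1,11) → FL=S FR=S RL=S RR=S
cmd 8: advance +5 → t=77, phase=(6,16,6,16) → FL=S FR=W RL=S RR=W

after cmd 1 (t=17): FL=S FR=W RL=S RR=W
after cmd 2 (t=29): FL=W FR=S RL=W RR=S
after cmd 3 (t=40): FL=S FR=W RL=S RR=W
after cmd 4 (t=53): FL=S FR=S RL=S RR=S
after cmd 5 (t=56): FL=S FR=W RL=S RR=W
after cmd 6 (t=71): FL=S FR=S RL=S RR=S
after cmd 7 (t=72): FL=S FR=S RL=S RR=S
after cmd 8 (t=77): FL=S FR=W RL=S RR=W


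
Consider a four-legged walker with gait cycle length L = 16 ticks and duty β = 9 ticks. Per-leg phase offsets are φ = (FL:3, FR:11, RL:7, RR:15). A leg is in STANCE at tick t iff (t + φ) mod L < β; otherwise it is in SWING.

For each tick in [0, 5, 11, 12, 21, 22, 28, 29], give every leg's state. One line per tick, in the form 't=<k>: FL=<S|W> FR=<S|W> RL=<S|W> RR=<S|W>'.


t=0: phase=(3,11,7,15) vs β=9 → FL=S FR=W RL=S RR=W
t=5: phase=(8,0,12,4) vs β=9 → FL=S FR=S RL=W RR=S
t=11: phase=(14,6,2,10) vs β=9 → FL=W FR=S RL=S RR=W
t=12: phase=(15,7,3,11) vs β=9 → FL=W FR=S RL=S RR=W
t=21: phase=(8,0,12,4) vs β=9 → FL=S FR=S RL=W RR=S
t=22: phase=(9,1,13,5) vs β=9 → FL=W FR=S RL=W RR=S
t=28: phase=(15,7,3,11) vs β=9 → FL=W FR=S RL=S RR=W
t=29: phase=(0,8,4,12) vs β=9 → FL=S FR=S RL=S RR=W

t=0: FL=S FR=W RL=S RR=W
t=5: FL=S FR=S RL=W RR=S
t=11: FL=W FR=S RL=S RR=W
t=12: FL=W FR=S RL=S RR=W
t=21: FL=S FR=S RL=W RR=S
t=22: FL=W FR=S RL=W RR=S
t=28: FL=W FR=S RL=S RR=W
t=29: FL=S FR=S RL=S RR=W


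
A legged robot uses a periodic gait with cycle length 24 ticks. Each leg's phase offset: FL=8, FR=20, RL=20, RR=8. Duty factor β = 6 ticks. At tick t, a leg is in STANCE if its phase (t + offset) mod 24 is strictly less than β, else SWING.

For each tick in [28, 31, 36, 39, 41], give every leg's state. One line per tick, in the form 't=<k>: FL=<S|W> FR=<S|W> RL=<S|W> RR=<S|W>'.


t=28: phase=(12,0,0,12) vs β=6 → FL=W FR=S RL=S RR=W
t=31: phase=(15,3,3,15) vs β=6 → FL=W FR=S RL=S RR=W
t=36: phase=(20,8,8,20) vs β=6 → FL=W FR=W RL=W RR=W
t=39: phase=(23,11,11,23) vs β=6 → FL=W FR=W RL=W RR=W
t=41: phase=(1,13,13,1) vs β=6 → FL=S FR=W RL=W RR=S

t=28: FL=W FR=S RL=S RR=W
t=31: FL=W FR=S RL=S RR=W
t=36: FL=W FR=W RL=W RR=W
t=39: FL=W FR=W RL=W RR=W
t=41: FL=S FR=W RL=W RR=S


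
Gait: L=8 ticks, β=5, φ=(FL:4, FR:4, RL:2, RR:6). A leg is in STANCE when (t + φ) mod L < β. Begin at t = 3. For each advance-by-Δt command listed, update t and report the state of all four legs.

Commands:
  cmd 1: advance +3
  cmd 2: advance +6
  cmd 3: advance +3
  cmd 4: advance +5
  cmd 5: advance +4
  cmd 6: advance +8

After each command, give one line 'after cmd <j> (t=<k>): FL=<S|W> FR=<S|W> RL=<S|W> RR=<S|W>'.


after cmd 1 (t=6): FL=S FR=S RL=S RR=S
after cmd 2 (t=12): FL=S FR=S RL=W RR=S
after cmd 3 (t=15): FL=S FR=S RL=S RR=W
after cmd 4 (t=20): FL=S FR=S RL=W RR=S
after cmd 5 (t=24): FL=S FR=S RL=S RR=W
after cmd 6 (t=32): FL=S FR=S RL=S RR=W

start t=3: FL=W FR=W RL=W RR=S
cmd 1: advance +3 → t=6, phase=(2,2,0,4) → FL=S FR=S RL=S RR=S
cmd 2: advance +6 → t=12, phase=(0,0,6,2) → FL=S FR=S RL=W RR=S
cmd 3: advance +3 → t=15, phase=(3,3,1,5) → FL=S FR=S RL=S RR=W
cmd 4: advance +5 → t=20, phase=(0,0,6,2) → FL=S FR=S RL=W RR=S
cmd 5: advance +4 → t=24, phase=(4,4,2,6) → FL=S FR=S RL=S RR=W
cmd 6: advance +8 → t=32, phase=(4,4,2,6) → FL=S FR=S RL=S RR=W


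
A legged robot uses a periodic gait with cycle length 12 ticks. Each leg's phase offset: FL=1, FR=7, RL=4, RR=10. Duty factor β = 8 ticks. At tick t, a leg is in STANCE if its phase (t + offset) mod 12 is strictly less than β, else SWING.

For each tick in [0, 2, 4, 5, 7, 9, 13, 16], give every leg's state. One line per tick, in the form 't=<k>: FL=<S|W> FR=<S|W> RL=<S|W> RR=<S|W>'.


t=0: phase=(1,7,4,10) vs β=8 → FL=S FR=S RL=S RR=W
t=2: phase=(3,9,6,0) vs β=8 → FL=S FR=W RL=S RR=S
t=4: phase=(5,11,8,2) vs β=8 → FL=S FR=W RL=W RR=S
t=5: phase=(6,0,9,3) vs β=8 → FL=S FR=S RL=W RR=S
t=7: phase=(8,2,11,5) vs β=8 → FL=W FR=S RL=W RR=S
t=9: phase=(10,4,1,7) vs β=8 → FL=W FR=S RL=S RR=S
t=13: phase=(2,8,5,11) vs β=8 → FL=S FR=W RL=S RR=W
t=16: phase=(5,11,8,2) vs β=8 → FL=S FR=W RL=W RR=S

t=0: FL=S FR=S RL=S RR=W
t=2: FL=S FR=W RL=S RR=S
t=4: FL=S FR=W RL=W RR=S
t=5: FL=S FR=S RL=W RR=S
t=7: FL=W FR=S RL=W RR=S
t=9: FL=W FR=S RL=S RR=S
t=13: FL=S FR=W RL=S RR=W
t=16: FL=S FR=W RL=W RR=S


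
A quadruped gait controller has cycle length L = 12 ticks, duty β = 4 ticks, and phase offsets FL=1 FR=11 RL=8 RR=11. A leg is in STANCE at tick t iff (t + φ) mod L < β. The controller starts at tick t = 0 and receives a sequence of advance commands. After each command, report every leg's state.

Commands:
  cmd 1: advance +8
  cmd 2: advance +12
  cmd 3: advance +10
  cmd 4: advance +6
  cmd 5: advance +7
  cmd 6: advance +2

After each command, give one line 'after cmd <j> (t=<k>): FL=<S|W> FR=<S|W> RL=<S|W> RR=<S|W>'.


start t=0: FL=S FR=W RL=W RR=W
cmd 1: advance +8 → t=8, phase=(9,7,4,7) → FL=W FR=W RL=W RR=W
cmd 2: advance +12 → t=20, phase=(9,7,4,7) → FL=W FR=W RL=W RR=W
cmd 3: advance +10 → t=30, phase=(7,5,2,5) → FL=W FR=W RL=S RR=W
cmd 4: advance +6 → t=36, phase=(1,11,8,11) → FL=S FR=W RL=W RR=W
cmd 5: advance +7 → t=43, phase=(8,6,3,6) → FL=W FR=W RL=S RR=W
cmd 6: advance +2 → t=45, phase=(10,8,5,8) → FL=W FR=W RL=W RR=W

after cmd 1 (t=8): FL=W FR=W RL=W RR=W
after cmd 2 (t=20): FL=W FR=W RL=W RR=W
after cmd 3 (t=30): FL=W FR=W RL=S RR=W
after cmd 4 (t=36): FL=S FR=W RL=W RR=W
after cmd 5 (t=43): FL=W FR=W RL=S RR=W
after cmd 6 (t=45): FL=W FR=W RL=W RR=W


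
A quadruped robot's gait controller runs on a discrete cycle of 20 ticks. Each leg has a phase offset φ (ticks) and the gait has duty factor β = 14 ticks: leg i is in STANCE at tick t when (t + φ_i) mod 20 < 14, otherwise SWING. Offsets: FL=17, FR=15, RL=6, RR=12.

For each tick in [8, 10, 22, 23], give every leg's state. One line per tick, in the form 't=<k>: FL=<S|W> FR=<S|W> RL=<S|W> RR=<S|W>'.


t=8: phase=(5,3,14,0) vs β=14 → FL=S FR=S RL=W RR=S
t=10: phase=(7,5,16,2) vs β=14 → FL=S FR=S RL=W RR=S
t=22: phase=(19,17,8,14) vs β=14 → FL=W FR=W RL=S RR=W
t=23: phase=(0,18,9,15) vs β=14 → FL=S FR=W RL=S RR=W

t=8: FL=S FR=S RL=W RR=S
t=10: FL=S FR=S RL=W RR=S
t=22: FL=W FR=W RL=S RR=W
t=23: FL=S FR=W RL=S RR=W


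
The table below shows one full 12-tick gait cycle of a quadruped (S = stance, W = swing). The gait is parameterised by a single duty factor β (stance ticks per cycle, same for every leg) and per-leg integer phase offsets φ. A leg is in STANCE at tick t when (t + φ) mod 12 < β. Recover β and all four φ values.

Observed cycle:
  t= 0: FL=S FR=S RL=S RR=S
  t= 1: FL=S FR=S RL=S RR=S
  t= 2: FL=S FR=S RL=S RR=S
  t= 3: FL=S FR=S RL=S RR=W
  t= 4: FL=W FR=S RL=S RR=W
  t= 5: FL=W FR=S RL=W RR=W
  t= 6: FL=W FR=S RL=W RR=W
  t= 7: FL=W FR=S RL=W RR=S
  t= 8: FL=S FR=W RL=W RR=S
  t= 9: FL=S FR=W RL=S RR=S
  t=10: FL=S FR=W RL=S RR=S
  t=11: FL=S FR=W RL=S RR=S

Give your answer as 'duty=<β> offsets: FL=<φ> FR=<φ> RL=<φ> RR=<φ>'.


duty β = stance ticks per leg = 8
FL: stance ticks = 8; W→S at t=8 → φ=4
FR: stance ticks = 8; W→S at t=0 → φ=0
RL: stance ticks = 8; W→S at t=9 → φ=3
RR: stance ticks = 8; W→S at t=7 → φ=5

duty=8 offsets: FL=4 FR=0 RL=3 RR=5


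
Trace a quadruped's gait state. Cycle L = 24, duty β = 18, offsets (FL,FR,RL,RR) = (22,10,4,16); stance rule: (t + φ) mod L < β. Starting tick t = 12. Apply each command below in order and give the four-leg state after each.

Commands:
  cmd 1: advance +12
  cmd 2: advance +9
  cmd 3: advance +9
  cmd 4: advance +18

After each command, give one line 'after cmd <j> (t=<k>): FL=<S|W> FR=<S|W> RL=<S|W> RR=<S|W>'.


start t=12: FL=S FR=W RL=S RR=S
cmd 1: advance +12 → t=24, phase=(22,10,4,16) → FL=W FR=S RL=S RR=S
cmd 2: advance +9 → t=33, phase=(7,19,13,1) → FL=S FR=W RL=S RR=S
cmd 3: advance +9 → t=42, phase=(16,4,22,10) → FL=S FR=S RL=W RR=S
cmd 4: advance +18 → t=60, phase=(10,22,16,4) → FL=S FR=W RL=S RR=S

after cmd 1 (t=24): FL=W FR=S RL=S RR=S
after cmd 2 (t=33): FL=S FR=W RL=S RR=S
after cmd 3 (t=42): FL=S FR=S RL=W RR=S
after cmd 4 (t=60): FL=S FR=W RL=S RR=S


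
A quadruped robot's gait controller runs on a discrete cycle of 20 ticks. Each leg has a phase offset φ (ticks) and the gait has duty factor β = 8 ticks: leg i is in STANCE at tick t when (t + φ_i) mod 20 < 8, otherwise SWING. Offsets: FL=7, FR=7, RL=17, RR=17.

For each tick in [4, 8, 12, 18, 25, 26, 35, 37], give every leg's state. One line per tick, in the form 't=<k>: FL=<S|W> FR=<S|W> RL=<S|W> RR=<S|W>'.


t=4: FL=W FR=W RL=S RR=S
t=8: FL=W FR=W RL=S RR=S
t=12: FL=W FR=W RL=W RR=W
t=18: FL=S FR=S RL=W RR=W
t=25: FL=W FR=W RL=S RR=S
t=26: FL=W FR=W RL=S RR=S
t=35: FL=S FR=S RL=W RR=W
t=37: FL=S FR=S RL=W RR=W

t=4: phase=(11,11,1,1) vs β=8 → FL=W FR=W RL=S RR=S
t=8: phase=(15,15,5,5) vs β=8 → FL=W FR=W RL=S RR=S
t=12: phase=(19,19,9,9) vs β=8 → FL=W FR=W RL=W RR=W
t=18: phase=(5,5,15,15) vs β=8 → FL=S FR=S RL=W RR=W
t=25: phase=(12,12,2,2) vs β=8 → FL=W FR=W RL=S RR=S
t=26: phase=(13,13,3,3) vs β=8 → FL=W FR=W RL=S RR=S
t=35: phase=(2,2,12,12) vs β=8 → FL=S FR=S RL=W RR=W
t=37: phase=(4,4,14,14) vs β=8 → FL=S FR=S RL=W RR=W


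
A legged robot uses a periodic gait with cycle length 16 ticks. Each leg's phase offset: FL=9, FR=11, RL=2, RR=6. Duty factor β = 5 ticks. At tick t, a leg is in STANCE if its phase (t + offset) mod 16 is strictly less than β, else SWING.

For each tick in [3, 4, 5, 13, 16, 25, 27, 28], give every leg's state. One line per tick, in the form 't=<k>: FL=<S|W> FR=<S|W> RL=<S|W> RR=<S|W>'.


t=3: FL=W FR=W RL=W RR=W
t=4: FL=W FR=W RL=W RR=W
t=5: FL=W FR=S RL=W RR=W
t=13: FL=W FR=W RL=W RR=S
t=16: FL=W FR=W RL=S RR=W
t=25: FL=S FR=S RL=W RR=W
t=27: FL=S FR=W RL=W RR=S
t=28: FL=W FR=W RL=W RR=S

t=3: phase=(12,14,5,9) vs β=5 → FL=W FR=W RL=W RR=W
t=4: phase=(13,15,6,10) vs β=5 → FL=W FR=W RL=W RR=W
t=5: phase=(14,0,7,11) vs β=5 → FL=W FR=S RL=W RR=W
t=13: phase=(6,8,15,3) vs β=5 → FL=W FR=W RL=W RR=S
t=16: phase=(9,11,2,6) vs β=5 → FL=W FR=W RL=S RR=W
t=25: phase=(2,4,11,15) vs β=5 → FL=S FR=S RL=W RR=W
t=27: phase=(4,6,13,1) vs β=5 → FL=S FR=W RL=W RR=S
t=28: phase=(5,7,14,2) vs β=5 → FL=W FR=W RL=W RR=S


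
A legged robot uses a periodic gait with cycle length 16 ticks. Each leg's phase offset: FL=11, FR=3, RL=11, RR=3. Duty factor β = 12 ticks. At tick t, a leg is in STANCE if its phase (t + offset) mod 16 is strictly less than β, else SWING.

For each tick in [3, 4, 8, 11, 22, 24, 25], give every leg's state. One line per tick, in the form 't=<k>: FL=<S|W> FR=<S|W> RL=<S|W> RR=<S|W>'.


t=3: FL=W FR=S RL=W RR=S
t=4: FL=W FR=S RL=W RR=S
t=8: FL=S FR=S RL=S RR=S
t=11: FL=S FR=W RL=S RR=W
t=22: FL=S FR=S RL=S RR=S
t=24: FL=S FR=S RL=S RR=S
t=25: FL=S FR=W RL=S RR=W

t=3: phase=(14,6,14,6) vs β=12 → FL=W FR=S RL=W RR=S
t=4: phase=(15,7,15,7) vs β=12 → FL=W FR=S RL=W RR=S
t=8: phase=(3,11,3,11) vs β=12 → FL=S FR=S RL=S RR=S
t=11: phase=(6,14,6,14) vs β=12 → FL=S FR=W RL=S RR=W
t=22: phase=(1,9,1,9) vs β=12 → FL=S FR=S RL=S RR=S
t=24: phase=(3,11,3,11) vs β=12 → FL=S FR=S RL=S RR=S
t=25: phase=(4,12,4,12) vs β=12 → FL=S FR=W RL=S RR=W


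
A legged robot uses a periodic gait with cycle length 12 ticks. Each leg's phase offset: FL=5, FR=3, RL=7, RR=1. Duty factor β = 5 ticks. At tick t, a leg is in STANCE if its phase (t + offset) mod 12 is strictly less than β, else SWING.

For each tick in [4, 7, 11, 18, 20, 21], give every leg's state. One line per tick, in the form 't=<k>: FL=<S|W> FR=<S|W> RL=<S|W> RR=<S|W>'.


t=4: FL=W FR=W RL=W RR=W
t=7: FL=S FR=W RL=S RR=W
t=11: FL=S FR=S RL=W RR=S
t=18: FL=W FR=W RL=S RR=W
t=20: FL=S FR=W RL=S RR=W
t=21: FL=S FR=S RL=S RR=W

t=4: phase=(9,7,11,5) vs β=5 → FL=W FR=W RL=W RR=W
t=7: phase=(0,10,2,8) vs β=5 → FL=S FR=W RL=S RR=W
t=11: phase=(4,2,6,0) vs β=5 → FL=S FR=S RL=W RR=S
t=18: phase=(11,9,1,7) vs β=5 → FL=W FR=W RL=S RR=W
t=20: phase=(1,11,3,9) vs β=5 → FL=S FR=W RL=S RR=W
t=21: phase=(2,0,4,10) vs β=5 → FL=S FR=S RL=S RR=W


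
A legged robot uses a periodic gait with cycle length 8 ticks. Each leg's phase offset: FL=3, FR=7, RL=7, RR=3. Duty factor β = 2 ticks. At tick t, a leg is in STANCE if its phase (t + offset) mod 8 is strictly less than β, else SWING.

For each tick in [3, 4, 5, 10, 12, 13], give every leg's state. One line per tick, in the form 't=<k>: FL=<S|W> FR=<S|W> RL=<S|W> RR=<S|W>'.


t=3: phase=(6,2,2,6) vs β=2 → FL=W FR=W RL=W RR=W
t=4: phase=(7,3,3,7) vs β=2 → FL=W FR=W RL=W RR=W
t=5: phase=(0,4,4,0) vs β=2 → FL=S FR=W RL=W RR=S
t=10: phase=(5,1,1,5) vs β=2 → FL=W FR=S RL=S RR=W
t=12: phase=(7,3,3,7) vs β=2 → FL=W FR=W RL=W RR=W
t=13: phase=(0,4,4,0) vs β=2 → FL=S FR=W RL=W RR=S

t=3: FL=W FR=W RL=W RR=W
t=4: FL=W FR=W RL=W RR=W
t=5: FL=S FR=W RL=W RR=S
t=10: FL=W FR=S RL=S RR=W
t=12: FL=W FR=W RL=W RR=W
t=13: FL=S FR=W RL=W RR=S


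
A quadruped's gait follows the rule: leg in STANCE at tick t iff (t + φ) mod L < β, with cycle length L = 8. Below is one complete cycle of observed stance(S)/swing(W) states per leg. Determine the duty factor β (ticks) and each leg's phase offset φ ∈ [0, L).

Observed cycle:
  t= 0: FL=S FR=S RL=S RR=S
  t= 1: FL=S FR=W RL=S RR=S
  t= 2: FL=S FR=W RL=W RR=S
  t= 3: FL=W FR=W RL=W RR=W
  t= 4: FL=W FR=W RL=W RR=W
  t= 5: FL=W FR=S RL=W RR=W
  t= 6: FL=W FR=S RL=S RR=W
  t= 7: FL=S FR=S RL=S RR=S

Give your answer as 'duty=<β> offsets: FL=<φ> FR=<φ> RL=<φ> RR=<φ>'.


duty β = stance ticks per leg = 4
FL: stance ticks = 4; W→S at t=7 → φ=1
FR: stance ticks = 4; W→S at t=5 → φ=3
RL: stance ticks = 4; W→S at t=6 → φ=2
RR: stance ticks = 4; W→S at t=7 → φ=1

duty=4 offsets: FL=1 FR=3 RL=2 RR=1


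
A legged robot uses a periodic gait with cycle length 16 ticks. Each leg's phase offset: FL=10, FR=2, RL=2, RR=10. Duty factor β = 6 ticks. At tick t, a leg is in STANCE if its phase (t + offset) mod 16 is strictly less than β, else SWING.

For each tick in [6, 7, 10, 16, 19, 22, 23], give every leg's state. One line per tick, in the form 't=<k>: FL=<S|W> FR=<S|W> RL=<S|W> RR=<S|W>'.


t=6: phase=(0,8,8,0) vs β=6 → FL=S FR=W RL=W RR=S
t=7: phase=(1,9,9,1) vs β=6 → FL=S FR=W RL=W RR=S
t=10: phase=(4,12,12,4) vs β=6 → FL=S FR=W RL=W RR=S
t=16: phase=(10,2,2,10) vs β=6 → FL=W FR=S RL=S RR=W
t=19: phase=(13,5,5,13) vs β=6 → FL=W FR=S RL=S RR=W
t=22: phase=(0,8,8,0) vs β=6 → FL=S FR=W RL=W RR=S
t=23: phase=(1,9,9,1) vs β=6 → FL=S FR=W RL=W RR=S

t=6: FL=S FR=W RL=W RR=S
t=7: FL=S FR=W RL=W RR=S
t=10: FL=S FR=W RL=W RR=S
t=16: FL=W FR=S RL=S RR=W
t=19: FL=W FR=S RL=S RR=W
t=22: FL=S FR=W RL=W RR=S
t=23: FL=S FR=W RL=W RR=S


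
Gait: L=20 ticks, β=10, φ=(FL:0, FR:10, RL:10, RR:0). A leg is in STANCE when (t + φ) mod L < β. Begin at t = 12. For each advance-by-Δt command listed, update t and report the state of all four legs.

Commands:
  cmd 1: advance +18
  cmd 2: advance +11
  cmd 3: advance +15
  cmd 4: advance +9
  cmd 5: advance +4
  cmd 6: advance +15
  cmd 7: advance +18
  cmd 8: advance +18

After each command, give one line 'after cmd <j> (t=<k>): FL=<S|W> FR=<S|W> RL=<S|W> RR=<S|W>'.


start t=12: FL=W FR=S RL=S RR=W
cmd 1: advance +18 → t=30, phase=(10,0,0,10) → FL=W FR=S RL=S RR=W
cmd 2: advance +11 → t=41, phase=(1,11,11,1) → FL=S FR=W RL=W RR=S
cmd 3: advance +15 → t=56, phase=(16,6,6,16) → FL=W FR=S RL=S RR=W
cmd 4: advance +9 → t=65, phase=(5,15,15,5) → FL=S FR=W RL=W RR=S
cmd 5: advance +4 → t=69, phase=(9,19,19,9) → FL=S FR=W RL=W RR=S
cmd 6: advance +15 → t=84, phase=(4,14,14,4) → FL=S FR=W RL=W RR=S
cmd 7: advance +18 → t=102, phase=(2,12,12,2) → FL=S FR=W RL=W RR=S
cmd 8: advance +18 → t=120, phase=(0,10,10,0) → FL=S FR=W RL=W RR=S

after cmd 1 (t=30): FL=W FR=S RL=S RR=W
after cmd 2 (t=41): FL=S FR=W RL=W RR=S
after cmd 3 (t=56): FL=W FR=S RL=S RR=W
after cmd 4 (t=65): FL=S FR=W RL=W RR=S
after cmd 5 (t=69): FL=S FR=W RL=W RR=S
after cmd 6 (t=84): FL=S FR=W RL=W RR=S
after cmd 7 (t=102): FL=S FR=W RL=W RR=S
after cmd 8 (t=120): FL=S FR=W RL=W RR=S


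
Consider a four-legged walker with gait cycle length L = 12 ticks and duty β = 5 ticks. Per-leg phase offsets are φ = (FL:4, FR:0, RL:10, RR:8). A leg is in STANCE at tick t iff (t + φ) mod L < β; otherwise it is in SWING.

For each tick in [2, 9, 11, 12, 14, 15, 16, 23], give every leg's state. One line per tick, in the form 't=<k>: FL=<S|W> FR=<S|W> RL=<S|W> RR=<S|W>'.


t=2: FL=W FR=S RL=S RR=W
t=9: FL=S FR=W RL=W RR=W
t=11: FL=S FR=W RL=W RR=W
t=12: FL=S FR=S RL=W RR=W
t=14: FL=W FR=S RL=S RR=W
t=15: FL=W FR=S RL=S RR=W
t=16: FL=W FR=S RL=S RR=S
t=23: FL=S FR=W RL=W RR=W

t=2: phase=(6,2,0,10) vs β=5 → FL=W FR=S RL=S RR=W
t=9: phase=(1,9,7,5) vs β=5 → FL=S FR=W RL=W RR=W
t=11: phase=(3,11,9,7) vs β=5 → FL=S FR=W RL=W RR=W
t=12: phase=(4,0,10,8) vs β=5 → FL=S FR=S RL=W RR=W
t=14: phase=(6,2,0,10) vs β=5 → FL=W FR=S RL=S RR=W
t=15: phase=(7,3,1,11) vs β=5 → FL=W FR=S RL=S RR=W
t=16: phase=(8,4,2,0) vs β=5 → FL=W FR=S RL=S RR=S
t=23: phase=(3,11,9,7) vs β=5 → FL=S FR=W RL=W RR=W


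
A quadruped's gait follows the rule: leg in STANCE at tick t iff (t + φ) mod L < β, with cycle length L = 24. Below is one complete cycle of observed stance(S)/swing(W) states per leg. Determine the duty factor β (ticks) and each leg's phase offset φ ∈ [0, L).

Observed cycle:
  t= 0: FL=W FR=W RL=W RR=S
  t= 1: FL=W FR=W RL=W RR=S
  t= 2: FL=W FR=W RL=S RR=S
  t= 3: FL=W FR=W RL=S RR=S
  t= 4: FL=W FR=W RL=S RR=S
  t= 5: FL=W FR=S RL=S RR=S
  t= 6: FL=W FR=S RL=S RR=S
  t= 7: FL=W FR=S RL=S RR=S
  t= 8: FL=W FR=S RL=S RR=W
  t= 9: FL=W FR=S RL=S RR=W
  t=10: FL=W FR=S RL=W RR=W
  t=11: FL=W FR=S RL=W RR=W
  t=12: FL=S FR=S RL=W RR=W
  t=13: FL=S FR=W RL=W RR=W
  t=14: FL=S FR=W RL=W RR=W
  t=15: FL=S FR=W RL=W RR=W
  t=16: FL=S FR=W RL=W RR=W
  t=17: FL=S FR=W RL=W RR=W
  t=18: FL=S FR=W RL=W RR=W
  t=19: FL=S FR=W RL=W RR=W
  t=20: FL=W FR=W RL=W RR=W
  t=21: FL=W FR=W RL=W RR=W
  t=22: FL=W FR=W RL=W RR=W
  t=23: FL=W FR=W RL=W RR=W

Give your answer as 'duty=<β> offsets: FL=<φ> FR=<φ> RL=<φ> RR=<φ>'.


duty=8 offsets: FL=12 FR=19 RL=22 RR=0

duty β = stance ticks per leg = 8
FL: stance ticks = 8; W→S at t=12 → φ=12
FR: stance ticks = 8; W→S at t=5 → φ=19
RL: stance ticks = 8; W→S at t=2 → φ=22
RR: stance ticks = 8; W→S at t=0 → φ=0


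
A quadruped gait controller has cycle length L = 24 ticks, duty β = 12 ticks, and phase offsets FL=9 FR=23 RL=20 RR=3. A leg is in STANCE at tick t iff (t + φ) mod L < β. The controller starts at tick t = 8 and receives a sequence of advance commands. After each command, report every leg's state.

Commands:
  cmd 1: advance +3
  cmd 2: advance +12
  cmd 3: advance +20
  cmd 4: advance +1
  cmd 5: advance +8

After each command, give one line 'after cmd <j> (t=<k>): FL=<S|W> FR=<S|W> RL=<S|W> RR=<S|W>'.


after cmd 1 (t=11): FL=W FR=S RL=S RR=W
after cmd 2 (t=23): FL=S FR=W RL=W RR=S
after cmd 3 (t=43): FL=S FR=W RL=W RR=W
after cmd 4 (t=44): FL=S FR=W RL=W RR=W
after cmd 5 (t=52): FL=W FR=S RL=S RR=S

start t=8: FL=W FR=S RL=S RR=S
cmd 1: advance +3 → t=11, phase=(20,10,7,14) → FL=W FR=S RL=S RR=W
cmd 2: advance +12 → t=23, phase=(8,22,19,2) → FL=S FR=W RL=W RR=S
cmd 3: advance +20 → t=43, phase=(4,18,15,22) → FL=S FR=W RL=W RR=W
cmd 4: advance +1 → t=44, phase=(5,19,16,23) → FL=S FR=W RL=W RR=W
cmd 5: advance +8 → t=52, phase=(13,3,0,7) → FL=W FR=S RL=S RR=S


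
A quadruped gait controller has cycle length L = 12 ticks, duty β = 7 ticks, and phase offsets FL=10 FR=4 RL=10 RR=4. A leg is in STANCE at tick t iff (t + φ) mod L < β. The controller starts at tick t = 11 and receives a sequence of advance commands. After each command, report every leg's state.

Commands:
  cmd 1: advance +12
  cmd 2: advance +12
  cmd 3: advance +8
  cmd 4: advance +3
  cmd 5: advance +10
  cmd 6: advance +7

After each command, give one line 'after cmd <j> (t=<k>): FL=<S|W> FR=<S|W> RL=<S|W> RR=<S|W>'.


after cmd 1 (t=23): FL=W FR=S RL=W RR=S
after cmd 2 (t=35): FL=W FR=S RL=W RR=S
after cmd 3 (t=43): FL=S FR=W RL=S RR=W
after cmd 4 (t=46): FL=W FR=S RL=W RR=S
after cmd 5 (t=56): FL=S FR=S RL=S RR=S
after cmd 6 (t=63): FL=S FR=W RL=S RR=W

start t=11: FL=W FR=S RL=W RR=S
cmd 1: advance +12 → t=23, phase=(9,3,9,3) → FL=W FR=S RL=W RR=S
cmd 2: advance +12 → t=35, phase=(9,3,9,3) → FL=W FR=S RL=W RR=S
cmd 3: advance +8 → t=43, phase=(5,11,5,11) → FL=S FR=W RL=S RR=W
cmd 4: advance +3 → t=46, phase=(8,2,8,2) → FL=W FR=S RL=W RR=S
cmd 5: advance +10 → t=56, phase=(6,0,6,0) → FL=S FR=S RL=S RR=S
cmd 6: advance +7 → t=63, phase=(1,7,1,7) → FL=S FR=W RL=S RR=W


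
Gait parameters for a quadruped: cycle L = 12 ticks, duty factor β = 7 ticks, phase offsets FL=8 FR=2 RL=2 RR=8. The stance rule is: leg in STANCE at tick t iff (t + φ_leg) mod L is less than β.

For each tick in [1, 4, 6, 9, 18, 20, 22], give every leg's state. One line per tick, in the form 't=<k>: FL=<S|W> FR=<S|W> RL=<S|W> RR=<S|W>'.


t=1: FL=W FR=S RL=S RR=W
t=4: FL=S FR=S RL=S RR=S
t=6: FL=S FR=W RL=W RR=S
t=9: FL=S FR=W RL=W RR=S
t=18: FL=S FR=W RL=W RR=S
t=20: FL=S FR=W RL=W RR=S
t=22: FL=S FR=S RL=S RR=S

t=1: phase=(9,3,3,9) vs β=7 → FL=W FR=S RL=S RR=W
t=4: phase=(0,6,6,0) vs β=7 → FL=S FR=S RL=S RR=S
t=6: phase=(2,8,8,2) vs β=7 → FL=S FR=W RL=W RR=S
t=9: phase=(5,11,11,5) vs β=7 → FL=S FR=W RL=W RR=S
t=18: phase=(2,8,8,2) vs β=7 → FL=S FR=W RL=W RR=S
t=20: phase=(4,10,10,4) vs β=7 → FL=S FR=W RL=W RR=S
t=22: phase=(6,0,0,6) vs β=7 → FL=S FR=S RL=S RR=S


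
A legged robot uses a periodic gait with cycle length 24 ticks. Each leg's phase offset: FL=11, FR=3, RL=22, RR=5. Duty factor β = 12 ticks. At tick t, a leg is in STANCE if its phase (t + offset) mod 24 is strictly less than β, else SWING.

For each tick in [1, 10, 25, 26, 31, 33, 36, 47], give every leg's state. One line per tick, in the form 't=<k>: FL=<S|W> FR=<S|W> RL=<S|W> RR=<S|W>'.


t=1: FL=W FR=S RL=W RR=S
t=10: FL=W FR=W RL=S RR=W
t=25: FL=W FR=S RL=W RR=S
t=26: FL=W FR=S RL=S RR=S
t=31: FL=W FR=S RL=S RR=W
t=33: FL=W FR=W RL=S RR=W
t=36: FL=W FR=W RL=S RR=W
t=47: FL=S FR=S RL=W RR=S

t=1: phase=(12,4,23,6) vs β=12 → FL=W FR=S RL=W RR=S
t=10: phase=(21,13,8,15) vs β=12 → FL=W FR=W RL=S RR=W
t=25: phase=(12,4,23,6) vs β=12 → FL=W FR=S RL=W RR=S
t=26: phase=(13,5,0,7) vs β=12 → FL=W FR=S RL=S RR=S
t=31: phase=(18,10,5,12) vs β=12 → FL=W FR=S RL=S RR=W
t=33: phase=(20,12,7,14) vs β=12 → FL=W FR=W RL=S RR=W
t=36: phase=(23,15,10,17) vs β=12 → FL=W FR=W RL=S RR=W
t=47: phase=(10,2,21,4) vs β=12 → FL=S FR=S RL=W RR=S


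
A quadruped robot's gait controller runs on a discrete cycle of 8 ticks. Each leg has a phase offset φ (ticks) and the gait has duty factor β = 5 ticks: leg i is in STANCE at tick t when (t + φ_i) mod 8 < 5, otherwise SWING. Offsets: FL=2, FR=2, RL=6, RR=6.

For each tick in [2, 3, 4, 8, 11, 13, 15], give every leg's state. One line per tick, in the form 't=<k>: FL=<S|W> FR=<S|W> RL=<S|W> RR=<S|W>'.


t=2: FL=S FR=S RL=S RR=S
t=3: FL=W FR=W RL=S RR=S
t=4: FL=W FR=W RL=S RR=S
t=8: FL=S FR=S RL=W RR=W
t=11: FL=W FR=W RL=S RR=S
t=13: FL=W FR=W RL=S RR=S
t=15: FL=S FR=S RL=W RR=W

t=2: phase=(4,4,0,0) vs β=5 → FL=S FR=S RL=S RR=S
t=3: phase=(5,5,1,1) vs β=5 → FL=W FR=W RL=S RR=S
t=4: phase=(6,6,2,2) vs β=5 → FL=W FR=W RL=S RR=S
t=8: phase=(2,2,6,6) vs β=5 → FL=S FR=S RL=W RR=W
t=11: phase=(5,5,1,1) vs β=5 → FL=W FR=W RL=S RR=S
t=13: phase=(7,7,3,3) vs β=5 → FL=W FR=W RL=S RR=S
t=15: phase=(1,1,5,5) vs β=5 → FL=S FR=S RL=W RR=W


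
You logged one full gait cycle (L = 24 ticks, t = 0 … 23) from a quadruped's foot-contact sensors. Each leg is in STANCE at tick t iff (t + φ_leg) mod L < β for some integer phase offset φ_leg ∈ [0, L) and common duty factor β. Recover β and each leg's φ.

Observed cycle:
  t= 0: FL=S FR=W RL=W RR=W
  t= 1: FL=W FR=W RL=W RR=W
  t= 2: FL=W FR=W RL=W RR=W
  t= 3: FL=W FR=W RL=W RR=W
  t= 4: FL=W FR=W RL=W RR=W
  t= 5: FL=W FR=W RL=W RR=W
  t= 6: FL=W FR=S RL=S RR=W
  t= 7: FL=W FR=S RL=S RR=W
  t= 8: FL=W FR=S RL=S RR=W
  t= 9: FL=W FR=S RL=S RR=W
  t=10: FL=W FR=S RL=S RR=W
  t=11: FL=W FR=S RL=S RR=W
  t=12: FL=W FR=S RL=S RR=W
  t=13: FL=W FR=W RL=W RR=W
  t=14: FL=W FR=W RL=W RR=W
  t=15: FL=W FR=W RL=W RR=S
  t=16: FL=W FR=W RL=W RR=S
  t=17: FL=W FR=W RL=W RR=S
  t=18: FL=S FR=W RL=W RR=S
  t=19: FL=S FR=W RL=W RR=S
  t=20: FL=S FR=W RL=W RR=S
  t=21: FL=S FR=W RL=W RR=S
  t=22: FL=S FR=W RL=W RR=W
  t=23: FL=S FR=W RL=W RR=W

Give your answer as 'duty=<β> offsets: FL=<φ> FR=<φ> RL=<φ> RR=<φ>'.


duty=7 offsets: FL=6 FR=18 RL=18 RR=9

duty β = stance ticks per leg = 7
FL: stance ticks = 7; W→S at t=18 → φ=6
FR: stance ticks = 7; W→S at t=6 → φ=18
RL: stance ticks = 7; W→S at t=6 → φ=18
RR: stance ticks = 7; W→S at t=15 → φ=9


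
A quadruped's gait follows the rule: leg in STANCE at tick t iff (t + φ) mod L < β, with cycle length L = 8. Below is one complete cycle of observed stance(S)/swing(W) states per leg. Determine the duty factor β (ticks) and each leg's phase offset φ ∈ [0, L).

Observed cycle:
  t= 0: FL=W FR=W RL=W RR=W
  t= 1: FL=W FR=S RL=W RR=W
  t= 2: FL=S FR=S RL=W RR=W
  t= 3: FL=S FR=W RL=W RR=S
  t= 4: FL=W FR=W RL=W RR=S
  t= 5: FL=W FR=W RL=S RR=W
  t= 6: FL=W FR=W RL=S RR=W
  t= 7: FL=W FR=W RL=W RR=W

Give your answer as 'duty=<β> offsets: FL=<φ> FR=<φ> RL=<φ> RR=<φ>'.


duty=2 offsets: FL=6 FR=7 RL=3 RR=5

duty β = stance ticks per leg = 2
FL: stance ticks = 2; W→S at t=2 → φ=6
FR: stance ticks = 2; W→S at t=1 → φ=7
RL: stance ticks = 2; W→S at t=5 → φ=3
RR: stance ticks = 2; W→S at t=3 → φ=5


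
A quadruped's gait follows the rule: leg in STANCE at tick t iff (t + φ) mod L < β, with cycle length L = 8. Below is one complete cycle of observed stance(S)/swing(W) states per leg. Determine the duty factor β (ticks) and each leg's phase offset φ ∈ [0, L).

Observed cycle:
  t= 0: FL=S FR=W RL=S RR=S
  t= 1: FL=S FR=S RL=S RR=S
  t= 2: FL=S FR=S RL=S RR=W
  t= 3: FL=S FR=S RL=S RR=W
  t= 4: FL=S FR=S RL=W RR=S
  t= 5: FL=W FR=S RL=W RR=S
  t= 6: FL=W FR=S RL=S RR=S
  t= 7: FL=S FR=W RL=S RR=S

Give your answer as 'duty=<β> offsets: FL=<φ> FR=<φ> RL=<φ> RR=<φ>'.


duty=6 offsets: FL=1 FR=7 RL=2 RR=4

duty β = stance ticks per leg = 6
FL: stance ticks = 6; W→S at t=7 → φ=1
FR: stance ticks = 6; W→S at t=1 → φ=7
RL: stance ticks = 6; W→S at t=6 → φ=2
RR: stance ticks = 6; W→S at t=4 → φ=4


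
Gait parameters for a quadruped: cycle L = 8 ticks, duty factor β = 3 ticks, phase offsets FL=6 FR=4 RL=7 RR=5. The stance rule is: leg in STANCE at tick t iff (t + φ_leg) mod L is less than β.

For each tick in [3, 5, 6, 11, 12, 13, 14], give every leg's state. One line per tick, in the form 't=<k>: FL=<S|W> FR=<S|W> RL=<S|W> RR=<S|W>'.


t=3: FL=S FR=W RL=S RR=S
t=5: FL=W FR=S RL=W RR=S
t=6: FL=W FR=S RL=W RR=W
t=11: FL=S FR=W RL=S RR=S
t=12: FL=S FR=S RL=W RR=S
t=13: FL=W FR=S RL=W RR=S
t=14: FL=W FR=S RL=W RR=W

t=3: phase=(1,7,2,0) vs β=3 → FL=S FR=W RL=S RR=S
t=5: phase=(3,1,4,2) vs β=3 → FL=W FR=S RL=W RR=S
t=6: phase=(4,2,5,3) vs β=3 → FL=W FR=S RL=W RR=W
t=11: phase=(1,7,2,0) vs β=3 → FL=S FR=W RL=S RR=S
t=12: phase=(2,0,3,1) vs β=3 → FL=S FR=S RL=W RR=S
t=13: phase=(3,1,4,2) vs β=3 → FL=W FR=S RL=W RR=S
t=14: phase=(4,2,5,3) vs β=3 → FL=W FR=S RL=W RR=W


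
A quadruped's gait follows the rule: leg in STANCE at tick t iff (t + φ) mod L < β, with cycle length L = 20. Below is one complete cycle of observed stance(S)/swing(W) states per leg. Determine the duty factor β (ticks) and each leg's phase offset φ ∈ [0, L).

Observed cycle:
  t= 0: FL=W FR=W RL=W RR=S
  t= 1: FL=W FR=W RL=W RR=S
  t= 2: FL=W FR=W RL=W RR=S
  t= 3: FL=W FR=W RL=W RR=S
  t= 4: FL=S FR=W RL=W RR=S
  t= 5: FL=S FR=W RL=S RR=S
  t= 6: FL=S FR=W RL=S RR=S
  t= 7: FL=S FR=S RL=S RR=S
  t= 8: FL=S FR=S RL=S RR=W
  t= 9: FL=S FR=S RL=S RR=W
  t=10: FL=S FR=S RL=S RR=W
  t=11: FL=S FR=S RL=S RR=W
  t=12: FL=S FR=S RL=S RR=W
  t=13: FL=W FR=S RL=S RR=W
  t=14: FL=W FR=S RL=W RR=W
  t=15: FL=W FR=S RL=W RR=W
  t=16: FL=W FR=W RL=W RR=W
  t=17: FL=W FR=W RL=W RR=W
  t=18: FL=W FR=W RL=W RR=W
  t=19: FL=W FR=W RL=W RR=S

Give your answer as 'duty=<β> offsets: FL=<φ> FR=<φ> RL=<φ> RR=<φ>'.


duty=9 offsets: FL=16 FR=13 RL=15 RR=1

duty β = stance ticks per leg = 9
FL: stance ticks = 9; W→S at t=4 → φ=16
FR: stance ticks = 9; W→S at t=7 → φ=13
RL: stance ticks = 9; W→S at t=5 → φ=15
RR: stance ticks = 9; W→S at t=19 → φ=1


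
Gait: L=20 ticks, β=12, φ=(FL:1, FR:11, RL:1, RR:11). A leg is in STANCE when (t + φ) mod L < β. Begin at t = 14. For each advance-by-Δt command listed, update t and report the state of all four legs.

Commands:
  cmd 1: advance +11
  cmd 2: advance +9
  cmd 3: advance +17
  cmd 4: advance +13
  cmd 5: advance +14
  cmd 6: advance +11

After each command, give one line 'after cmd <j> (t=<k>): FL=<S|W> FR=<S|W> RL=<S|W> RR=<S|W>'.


start t=14: FL=W FR=S RL=W RR=S
cmd 1: advance +11 → t=25, phase=(6,16,6,16) → FL=S FR=W RL=S RR=W
cmd 2: advance +9 → t=34, phase=(15,5,15,5) → FL=W FR=S RL=W RR=S
cmd 3: advance +17 → t=51, phase=(12,2,12,2) → FL=W FR=S RL=W RR=S
cmd 4: advance +13 → t=64, phase=(5,15,5,15) → FL=S FR=W RL=S RR=W
cmd 5: advance +14 → t=78, phase=(19,9,19,9) → FL=W FR=S RL=W RR=S
cmd 6: advance +11 → t=89, phase=(10,0,10,0) → FL=S FR=S RL=S RR=S

after cmd 1 (t=25): FL=S FR=W RL=S RR=W
after cmd 2 (t=34): FL=W FR=S RL=W RR=S
after cmd 3 (t=51): FL=W FR=S RL=W RR=S
after cmd 4 (t=64): FL=S FR=W RL=S RR=W
after cmd 5 (t=78): FL=W FR=S RL=W RR=S
after cmd 6 (t=89): FL=S FR=S RL=S RR=S


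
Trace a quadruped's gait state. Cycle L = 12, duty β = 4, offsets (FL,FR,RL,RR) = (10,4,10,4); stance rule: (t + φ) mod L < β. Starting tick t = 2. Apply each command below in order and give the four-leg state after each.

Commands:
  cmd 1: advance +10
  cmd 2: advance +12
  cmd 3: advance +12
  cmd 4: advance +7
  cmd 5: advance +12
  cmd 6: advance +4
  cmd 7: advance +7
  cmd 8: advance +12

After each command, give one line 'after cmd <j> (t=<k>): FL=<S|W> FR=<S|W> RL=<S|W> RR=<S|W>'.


after cmd 1 (t=12): FL=W FR=W RL=W RR=W
after cmd 2 (t=24): FL=W FR=W RL=W RR=W
after cmd 3 (t=36): FL=W FR=W RL=W RR=W
after cmd 4 (t=43): FL=W FR=W RL=W RR=W
after cmd 5 (t=55): FL=W FR=W RL=W RR=W
after cmd 6 (t=59): FL=W FR=S RL=W RR=S
after cmd 7 (t=66): FL=W FR=W RL=W RR=W
after cmd 8 (t=78): FL=W FR=W RL=W RR=W

start t=2: FL=S FR=W RL=S RR=W
cmd 1: advance +10 → t=12, phase=(10,4,10,4) → FL=W FR=W RL=W RR=W
cmd 2: advance +12 → t=24, phase=(10,4,10,4) → FL=W FR=W RL=W RR=W
cmd 3: advance +12 → t=36, phase=(10,4,10,4) → FL=W FR=W RL=W RR=W
cmd 4: advance +7 → t=43, phase=(5,11,5,11) → FL=W FR=W RL=W RR=W
cmd 5: advance +12 → t=55, phase=(5,11,5,11) → FL=W FR=W RL=W RR=W
cmd 6: advance +4 → t=59, phase=(9,3,9,3) → FL=W FR=S RL=W RR=S
cmd 7: advance +7 → t=66, phase=(4,10,4,10) → FL=W FR=W RL=W RR=W
cmd 8: advance +12 → t=78, phase=(4,10,4,10) → FL=W FR=W RL=W RR=W


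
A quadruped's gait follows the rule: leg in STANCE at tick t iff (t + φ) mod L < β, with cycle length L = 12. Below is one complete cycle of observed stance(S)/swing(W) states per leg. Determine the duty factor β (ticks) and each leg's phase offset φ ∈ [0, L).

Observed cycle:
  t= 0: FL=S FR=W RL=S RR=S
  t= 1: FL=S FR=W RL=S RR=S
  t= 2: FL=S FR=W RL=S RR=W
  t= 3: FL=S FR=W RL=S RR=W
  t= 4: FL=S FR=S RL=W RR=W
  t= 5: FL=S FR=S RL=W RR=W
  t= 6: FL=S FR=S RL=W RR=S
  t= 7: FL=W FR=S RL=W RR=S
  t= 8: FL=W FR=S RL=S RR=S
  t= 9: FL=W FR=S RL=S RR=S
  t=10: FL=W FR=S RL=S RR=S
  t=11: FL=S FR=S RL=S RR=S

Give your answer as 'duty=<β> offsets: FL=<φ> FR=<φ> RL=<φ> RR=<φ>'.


duty=8 offsets: FL=1 FR=8 RL=4 RR=6

duty β = stance ticks per leg = 8
FL: stance ticks = 8; W→S at t=11 → φ=1
FR: stance ticks = 8; W→S at t=4 → φ=8
RL: stance ticks = 8; W→S at t=8 → φ=4
RR: stance ticks = 8; W→S at t=6 → φ=6


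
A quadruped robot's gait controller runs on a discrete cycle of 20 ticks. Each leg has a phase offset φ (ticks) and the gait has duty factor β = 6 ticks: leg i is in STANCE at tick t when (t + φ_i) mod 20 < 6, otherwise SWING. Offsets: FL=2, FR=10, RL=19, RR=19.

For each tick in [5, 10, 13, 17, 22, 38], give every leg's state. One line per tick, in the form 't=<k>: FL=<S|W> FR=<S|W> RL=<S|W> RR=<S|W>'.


t=5: phase=(7,15,4,4) vs β=6 → FL=W FR=W RL=S RR=S
t=10: phase=(12,0,9,9) vs β=6 → FL=W FR=S RL=W RR=W
t=13: phase=(15,3,12,12) vs β=6 → FL=W FR=S RL=W RR=W
t=17: phase=(19,7,16,16) vs β=6 → FL=W FR=W RL=W RR=W
t=22: phase=(4,12,1,1) vs β=6 → FL=S FR=W RL=S RR=S
t=38: phase=(0,8,17,17) vs β=6 → FL=S FR=W RL=W RR=W

t=5: FL=W FR=W RL=S RR=S
t=10: FL=W FR=S RL=W RR=W
t=13: FL=W FR=S RL=W RR=W
t=17: FL=W FR=W RL=W RR=W
t=22: FL=S FR=W RL=S RR=S
t=38: FL=S FR=W RL=W RR=W


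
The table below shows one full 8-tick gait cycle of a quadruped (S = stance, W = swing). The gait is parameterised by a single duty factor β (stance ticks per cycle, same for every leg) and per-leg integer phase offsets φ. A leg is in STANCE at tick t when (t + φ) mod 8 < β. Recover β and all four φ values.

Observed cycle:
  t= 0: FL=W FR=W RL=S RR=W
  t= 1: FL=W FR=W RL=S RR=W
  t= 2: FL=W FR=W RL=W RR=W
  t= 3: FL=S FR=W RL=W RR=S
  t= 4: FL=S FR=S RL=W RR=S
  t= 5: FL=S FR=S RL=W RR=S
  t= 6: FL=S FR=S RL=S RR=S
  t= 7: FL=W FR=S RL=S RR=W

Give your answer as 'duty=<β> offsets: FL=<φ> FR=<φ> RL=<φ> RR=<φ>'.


duty=4 offsets: FL=5 FR=4 RL=2 RR=5

duty β = stance ticks per leg = 4
FL: stance ticks = 4; W→S at t=3 → φ=5
FR: stance ticks = 4; W→S at t=4 → φ=4
RL: stance ticks = 4; W→S at t=6 → φ=2
RR: stance ticks = 4; W→S at t=3 → φ=5


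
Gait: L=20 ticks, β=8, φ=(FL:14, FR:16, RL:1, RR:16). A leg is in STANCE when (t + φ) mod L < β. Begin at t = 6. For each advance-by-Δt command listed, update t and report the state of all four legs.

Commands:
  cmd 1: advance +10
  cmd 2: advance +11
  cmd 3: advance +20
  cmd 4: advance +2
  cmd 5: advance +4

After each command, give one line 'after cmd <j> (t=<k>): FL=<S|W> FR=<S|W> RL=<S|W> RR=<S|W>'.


after cmd 1 (t=16): FL=W FR=W RL=W RR=W
after cmd 2 (t=27): FL=S FR=S RL=W RR=S
after cmd 3 (t=47): FL=S FR=S RL=W RR=S
after cmd 4 (t=49): FL=S FR=S RL=W RR=S
after cmd 5 (t=53): FL=S FR=W RL=W RR=W

start t=6: FL=S FR=S RL=S RR=S
cmd 1: advance +10 → t=16, phase=(10,12,17,12) → FL=W FR=W RL=W RR=W
cmd 2: advance +11 → t=27, phase=(1,3,8,3) → FL=S FR=S RL=W RR=S
cmd 3: advance +20 → t=47, phase=(1,3,8,3) → FL=S FR=S RL=W RR=S
cmd 4: advance +2 → t=49, phase=(3,5,10,5) → FL=S FR=S RL=W RR=S
cmd 5: advance +4 → t=53, phase=(7,9,14,9) → FL=S FR=W RL=W RR=W


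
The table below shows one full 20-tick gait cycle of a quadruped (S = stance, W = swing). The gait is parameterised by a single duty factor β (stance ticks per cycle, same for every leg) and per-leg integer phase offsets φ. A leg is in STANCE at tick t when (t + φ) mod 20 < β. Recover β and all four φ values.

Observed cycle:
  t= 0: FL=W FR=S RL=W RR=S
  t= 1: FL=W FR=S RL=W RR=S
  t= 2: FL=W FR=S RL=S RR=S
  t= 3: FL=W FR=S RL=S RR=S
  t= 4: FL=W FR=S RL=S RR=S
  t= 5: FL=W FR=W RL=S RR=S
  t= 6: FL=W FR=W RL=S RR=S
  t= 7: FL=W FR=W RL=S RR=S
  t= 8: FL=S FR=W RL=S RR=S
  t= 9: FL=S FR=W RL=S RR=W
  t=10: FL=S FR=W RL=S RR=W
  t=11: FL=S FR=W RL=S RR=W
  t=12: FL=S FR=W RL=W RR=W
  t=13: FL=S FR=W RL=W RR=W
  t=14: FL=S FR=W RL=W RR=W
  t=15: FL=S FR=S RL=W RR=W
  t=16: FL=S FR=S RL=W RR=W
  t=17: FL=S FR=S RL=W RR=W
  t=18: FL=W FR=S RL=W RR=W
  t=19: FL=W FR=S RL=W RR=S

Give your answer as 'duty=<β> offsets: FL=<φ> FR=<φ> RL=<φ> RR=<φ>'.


duty=10 offsets: FL=12 FR=5 RL=18 RR=1

duty β = stance ticks per leg = 10
FL: stance ticks = 10; W→S at t=8 → φ=12
FR: stance ticks = 10; W→S at t=15 → φ=5
RL: stance ticks = 10; W→S at t=2 → φ=18
RR: stance ticks = 10; W→S at t=19 → φ=1


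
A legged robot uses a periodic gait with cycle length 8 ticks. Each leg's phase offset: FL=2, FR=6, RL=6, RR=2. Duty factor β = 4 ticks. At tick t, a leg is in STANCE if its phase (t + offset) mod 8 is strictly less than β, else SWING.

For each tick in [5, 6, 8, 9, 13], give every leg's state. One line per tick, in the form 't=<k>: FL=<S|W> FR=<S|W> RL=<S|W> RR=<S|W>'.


t=5: FL=W FR=S RL=S RR=W
t=6: FL=S FR=W RL=W RR=S
t=8: FL=S FR=W RL=W RR=S
t=9: FL=S FR=W RL=W RR=S
t=13: FL=W FR=S RL=S RR=W

t=5: phase=(7,3,3,7) vs β=4 → FL=W FR=S RL=S RR=W
t=6: phase=(0,4,4,0) vs β=4 → FL=S FR=W RL=W RR=S
t=8: phase=(2,6,6,2) vs β=4 → FL=S FR=W RL=W RR=S
t=9: phase=(3,7,7,3) vs β=4 → FL=S FR=W RL=W RR=S
t=13: phase=(7,3,3,7) vs β=4 → FL=W FR=S RL=S RR=W
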